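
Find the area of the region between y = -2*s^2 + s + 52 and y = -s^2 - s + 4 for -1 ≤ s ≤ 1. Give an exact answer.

On [-1, 1], (-2*s^2 + s + 52) - (-s^2 - s + 4) = -s^2 + 2*s + 48 is ≥ 0 throughout, so the area is a single integral of |-s^2 + 2*s + 48|.
∫[-1,1] (-s^2 + 2*s + 48) ds = 286/3.

286/3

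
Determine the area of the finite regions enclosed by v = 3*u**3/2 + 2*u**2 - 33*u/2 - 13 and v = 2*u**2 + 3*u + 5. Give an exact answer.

1221/8

Set the curves equal: 3*u**3/2 + 2*u**2 - 33*u/2 - 13 = 2*u**2 + 3*u + 5, so 3*u**3/2 - 39*u/2 - 18 = 0, which factors as 3*(u - 4)*(u + 1)*(u + 3)/2 = 0. The curves meet at u = -3, -1, 4.
On [-3, -1], v = 3*u**3/2 + 2*u**2 - 33*u/2 - 13 is on top; that piece has area ∫[-3,-1] (3*u**3/2 - 39*u/2 - 18) du = 12.
On [-1, 4], v = 2*u**2 + 3*u + 5 is on top; that piece has area ∫[-1,4] (-(3*u**3/2 - 39*u/2 - 18)) du = 1125/8.
Total enclosed area = 12 + 1125/8 = 1221/8.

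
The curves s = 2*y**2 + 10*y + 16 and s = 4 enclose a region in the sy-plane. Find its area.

1/3

Both boundary curves give s as a function of y, so integrate with respect to y. Setting them equal: 2*y**2 + 10*y + 12 = 0, i.e. 2*(y + 2)*(y + 3) = 0, so they meet at y = -3, -2.
For y in [-3, -2], s = 2*y**2 + 10*y + 16 is on the left; area = ∫[-3,-2] (-(2*y**2 + 10*y + 12)) dy = 1/3.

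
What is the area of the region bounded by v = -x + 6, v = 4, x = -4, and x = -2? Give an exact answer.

10

On [-4, -2], (-x + 6) - (4) = -x + 2 is ≥ 0 throughout, so the area is a single integral of |-x + 2|.
∫[-4,-2] (-x + 2) dx = 10.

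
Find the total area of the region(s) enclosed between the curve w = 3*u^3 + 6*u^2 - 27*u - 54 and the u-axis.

The curve meets the u-axis where 3*u^3 + 6*u^2 - 27*u - 54 = 0, i.e. 3*(u - 3)*(u + 2)*(u + 3) = 0, at u = -3, -2, 3.
On [-3, -2] the curve lies above the axis; ∫[-3,-2] (3*u^3 + 6*u^2 - 27*u - 54) du = 11/4, giving area 11/4.
On [-2, 3] the curve lies below the axis; ∫[-2,3] (3*u^3 + 6*u^2 - 27*u - 54) du = -875/4, giving area 875/4.
Total area = 11/4 + 875/4 = 443/2.

443/2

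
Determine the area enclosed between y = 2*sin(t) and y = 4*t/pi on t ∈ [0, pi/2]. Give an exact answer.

On [0, pi/2], (2*sin(t)) - (4*t/pi) = -4*t/pi + 2*sin(t) is ≥ 0 throughout, so the area is a single integral of |-4*t/pi + 2*sin(t)|.
∫[0,pi/2] (-4*t/pi + 2*sin(t)) dt = 2 - pi/2.

2 - pi/2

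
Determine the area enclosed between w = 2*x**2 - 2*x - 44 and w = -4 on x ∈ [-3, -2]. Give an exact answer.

On [-3, -2], (2*x**2 - 2*x - 44) - (-4) = 2*x**2 - 2*x - 40 is ≤ 0 throughout, so the area is a single integral of |2*x**2 - 2*x - 40|.
∫[-3,-2] (2*x**2 - 2*x - 40) dx = -67/3; the area of that piece is 67/3.

67/3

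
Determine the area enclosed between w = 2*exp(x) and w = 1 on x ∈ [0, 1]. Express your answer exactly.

-3 + 2*exp(1)

On [0, 1], (2*exp(x)) - (1) = 2*exp(x) - 1 is ≥ 0 throughout, so the area is a single integral of |2*exp(x) - 1|.
∫[0,1] (2*exp(x) - 1) dx = -3 + 2*exp(1).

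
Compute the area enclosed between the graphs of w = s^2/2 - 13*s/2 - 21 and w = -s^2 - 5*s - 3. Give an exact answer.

343/4

Set the curves equal: s^2/2 - 13*s/2 - 21 = -s^2 - 5*s - 3, so 3*s^2/2 - 3*s/2 - 18 = 0, which factors as 3*(s - 4)*(s + 3)/2 = 0. The curves meet at s = -3, 4.
On [-3, 4], w = -s^2 - 5*s - 3 is on top; that piece has area ∫[-3,4] (-(3*s^2/2 - 3*s/2 - 18)) ds = 343/4.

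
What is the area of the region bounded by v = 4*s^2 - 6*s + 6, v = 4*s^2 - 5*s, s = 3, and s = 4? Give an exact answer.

On [3, 4], (4*s^2 - 6*s + 6) - (4*s^2 - 5*s) = -s + 6 is ≥ 0 throughout, so the area is a single integral of |-s + 6|.
∫[3,4] (-s + 6) ds = 5/2.

5/2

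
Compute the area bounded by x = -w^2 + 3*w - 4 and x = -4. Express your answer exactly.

Both boundary curves give x as a function of w, so integrate with respect to w. Setting them equal: -w^2 + 3*w = 0, i.e. -w*(w - 3) = 0, so they meet at w = 0, 3.
For w in [0, 3], x = -w^2 + 3*w - 4 is on the right; area = ∫[0,3] (-w^2 + 3*w) dw = 9/2.

9/2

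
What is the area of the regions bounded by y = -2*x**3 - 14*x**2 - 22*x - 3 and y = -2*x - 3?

253/6

Set the curves equal: -2*x**3 - 14*x**2 - 22*x - 3 = -2*x - 3, so -2*x**3 - 14*x**2 - 20*x = 0, which factors as -2*x*(x + 2)*(x + 5) = 0. The curves meet at x = -5, -2, 0.
On [-5, -2], y = -2*x - 3 is on top; that piece has area ∫[-5,-2] (-(-2*x**3 - 14*x**2 - 20*x)) dx = 63/2.
On [-2, 0], y = -2*x**3 - 14*x**2 - 22*x - 3 is on top; that piece has area ∫[-2,0] (-2*x**3 - 14*x**2 - 20*x) dx = 32/3.
Total enclosed area = 63/2 + 32/3 = 253/6.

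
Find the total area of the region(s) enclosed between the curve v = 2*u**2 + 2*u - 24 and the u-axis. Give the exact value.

The curve meets the u-axis where 2*u**2 + 2*u - 24 = 0, i.e. 2*(u - 3)*(u + 4) = 0, at u = -4, 3.
On [-4, 3] the curve lies below the axis; ∫[-4,3] (2*u**2 + 2*u - 24) du = -343/3, giving area 343/3.

343/3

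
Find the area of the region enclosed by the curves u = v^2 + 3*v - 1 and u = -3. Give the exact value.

Both boundary curves give u as a function of v, so integrate with respect to v. Setting them equal: v^2 + 3*v + 2 = 0, i.e. (v + 1)*(v + 2) = 0, so they meet at v = -2, -1.
For v in [-2, -1], u = v^2 + 3*v - 1 is on the left; area = ∫[-2,-1] (-(v^2 + 3*v + 2)) dv = 1/6.

1/6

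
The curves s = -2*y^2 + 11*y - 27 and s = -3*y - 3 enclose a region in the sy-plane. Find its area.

1/3

Both boundary curves give s as a function of y, so integrate with respect to y. Setting them equal: -2*y^2 + 14*y - 24 = 0, i.e. -2*(y - 4)*(y - 3) = 0, so they meet at y = 3, 4.
For y in [3, 4], s = -2*y^2 + 11*y - 27 is on the right; area = ∫[3,4] (-2*y^2 + 14*y - 24) dy = 1/3.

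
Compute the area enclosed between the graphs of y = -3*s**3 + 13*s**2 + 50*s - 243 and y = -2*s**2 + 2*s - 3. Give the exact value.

5137/4

Set the curves equal: -3*s**3 + 13*s**2 + 50*s - 243 = -2*s**2 + 2*s - 3, so -3*s**3 + 15*s**2 + 48*s - 240 = 0, which factors as -3*(s - 5)*(s - 4)*(s + 4) = 0. The curves meet at s = -4, 4, 5.
On [-4, 4], y = -2*s**2 + 2*s - 3 is on top; that piece has area ∫[-4,4] (-(-3*s**3 + 15*s**2 + 48*s - 240)) ds = 1280.
On [4, 5], y = -3*s**3 + 13*s**2 + 50*s - 243 is on top; that piece has area ∫[4,5] (-3*s**3 + 15*s**2 + 48*s - 240) ds = 17/4.
Total enclosed area = 1280 + 17/4 = 5137/4.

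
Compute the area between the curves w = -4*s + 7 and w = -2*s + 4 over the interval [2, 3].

On [2, 3], (-4*s + 7) - (-2*s + 4) = -2*s + 3 is ≤ 0 throughout, so the area is a single integral of |-2*s + 3|.
∫[2,3] (-2*s + 3) ds = -2; the area of that piece is 2.

2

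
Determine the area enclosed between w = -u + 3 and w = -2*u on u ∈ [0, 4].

20

On [0, 4], (-u + 3) - (-2*u) = u + 3 is ≥ 0 throughout, so the area is a single integral of |u + 3|.
∫[0,4] (u + 3) du = 20.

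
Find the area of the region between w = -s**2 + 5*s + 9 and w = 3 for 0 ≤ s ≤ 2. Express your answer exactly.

On [0, 2], (-s**2 + 5*s + 9) - (3) = -s**2 + 5*s + 6 is ≥ 0 throughout, so the area is a single integral of |-s**2 + 5*s + 6|.
∫[0,2] (-s**2 + 5*s + 6) ds = 58/3.

58/3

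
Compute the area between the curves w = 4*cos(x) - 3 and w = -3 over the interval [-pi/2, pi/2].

8

On [-pi/2, pi/2], (4*cos(x) - 3) - (-3) = 4*cos(x) is ≥ 0 throughout, so the area is a single integral of |4*cos(x)|.
∫[-pi/2,pi/2] (4*cos(x)) dx = 8.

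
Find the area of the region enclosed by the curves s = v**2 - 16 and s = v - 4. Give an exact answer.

Both boundary curves give s as a function of v, so integrate with respect to v. Setting them equal: v**2 - v - 12 = 0, i.e. (v - 4)*(v + 3) = 0, so they meet at v = -3, 4.
For v in [-3, 4], s = v**2 - 16 is on the left; area = ∫[-3,4] (-(v**2 - v - 12)) dv = 343/6.

343/6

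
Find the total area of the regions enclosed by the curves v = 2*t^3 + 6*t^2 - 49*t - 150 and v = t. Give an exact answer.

1048

Set the curves equal: 2*t^3 + 6*t^2 - 49*t - 150 = t, so 2*t^3 + 6*t^2 - 50*t - 150 = 0, which factors as 2*(t - 5)*(t + 3)*(t + 5) = 0. The curves meet at t = -5, -3, 5.
On [-5, -3], v = 2*t^3 + 6*t^2 - 49*t - 150 is on top; that piece has area ∫[-5,-3] (2*t^3 + 6*t^2 - 50*t - 150) dt = 24.
On [-3, 5], v = t is on top; that piece has area ∫[-3,5] (-(2*t^3 + 6*t^2 - 50*t - 150)) dt = 1024.
Total enclosed area = 24 + 1024 = 1048.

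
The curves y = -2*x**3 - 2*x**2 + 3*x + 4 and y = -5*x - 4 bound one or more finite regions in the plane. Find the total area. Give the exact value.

71/3

Set the curves equal: -2*x**3 - 2*x**2 + 3*x + 4 = -5*x - 4, so -2*x**3 - 2*x**2 + 8*x + 8 = 0, which factors as -2*(x - 2)*(x + 1)*(x + 2) = 0. The curves meet at x = -2, -1, 2.
On [-2, -1], y = -5*x - 4 is on top; that piece has area ∫[-2,-1] (-(-2*x**3 - 2*x**2 + 8*x + 8)) dx = 7/6.
On [-1, 2], y = -2*x**3 - 2*x**2 + 3*x + 4 is on top; that piece has area ∫[-1,2] (-2*x**3 - 2*x**2 + 8*x + 8) dx = 45/2.
Total enclosed area = 7/6 + 45/2 = 71/3.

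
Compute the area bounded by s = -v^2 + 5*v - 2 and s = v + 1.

Both boundary curves give s as a function of v, so integrate with respect to v. Setting them equal: -v^2 + 4*v - 3 = 0, i.e. -(v - 3)*(v - 1) = 0, so they meet at v = 1, 3.
For v in [1, 3], s = -v^2 + 5*v - 2 is on the right; area = ∫[1,3] (-v^2 + 4*v - 3) dv = 4/3.

4/3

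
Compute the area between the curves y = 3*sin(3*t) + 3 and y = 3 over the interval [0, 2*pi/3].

The difference (3*sin(3*t) + 3) - (3) = 3*sin(3*t) changes sign at t = pi/3 inside [0, 2*pi/3], so split the integral there.
∫[0,pi/3] (3*sin(3*t)) dt = 2.
∫[pi/3,2*pi/3] (3*sin(3*t)) dt = -2; the area of that piece is 2.
Total area = 2 + 2 = 4.

4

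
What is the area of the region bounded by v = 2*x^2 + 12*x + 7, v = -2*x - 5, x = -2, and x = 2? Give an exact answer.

202/3

The difference (2*x^2 + 12*x + 7) - (-2*x - 5) = 2*x^2 + 14*x + 12 changes sign at x = -1 inside [-2, 2], so split the integral there.
∫[-2,-1] (2*x^2 + 14*x + 12) dx = -13/3; the area of that piece is 13/3.
∫[-1,2] (2*x^2 + 14*x + 12) dx = 63.
Total area = 13/3 + 63 = 202/3.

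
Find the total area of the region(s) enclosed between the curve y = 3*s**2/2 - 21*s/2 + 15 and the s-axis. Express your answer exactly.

27/4

The curve meets the s-axis where 3*s**2/2 - 21*s/2 + 15 = 0, i.e. 3*(s - 5)*(s - 2)/2 = 0, at s = 2, 5.
On [2, 5] the curve lies below the axis; ∫[2,5] (3*s**2/2 - 21*s/2 + 15) ds = -27/4, giving area 27/4.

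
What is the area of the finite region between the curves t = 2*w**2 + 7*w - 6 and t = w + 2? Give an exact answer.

125/3

Both boundary curves give t as a function of w, so integrate with respect to w. Setting them equal: 2*w**2 + 6*w - 8 = 0, i.e. 2*(w - 1)*(w + 4) = 0, so they meet at w = -4, 1.
For w in [-4, 1], t = 2*w**2 + 7*w - 6 is on the left; area = ∫[-4,1] (-(2*w**2 + 6*w - 8)) dw = 125/3.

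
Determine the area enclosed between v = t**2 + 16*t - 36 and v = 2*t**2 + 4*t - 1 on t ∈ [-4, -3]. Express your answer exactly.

On [-4, -3], (t**2 + 16*t - 36) - (2*t**2 + 4*t - 1) = -t**2 + 12*t - 35 is ≤ 0 throughout, so the area is a single integral of |-t**2 + 12*t - 35|.
∫[-4,-3] (-t**2 + 12*t - 35) dt = -268/3; the area of that piece is 268/3.

268/3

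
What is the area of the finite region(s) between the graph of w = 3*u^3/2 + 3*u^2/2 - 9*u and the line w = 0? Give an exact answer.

The curve meets the u-axis where 3*u^3/2 + 3*u^2/2 - 9*u = 0, i.e. 3*u*(u - 2)*(u + 3)/2 = 0, at u = -3, 0, 2.
On [-3, 0] the curve lies above the axis; ∫[-3,0] (3*u^3/2 + 3*u^2/2 - 9*u) du = 189/8, giving area 189/8.
On [0, 2] the curve lies below the axis; ∫[0,2] (3*u^3/2 + 3*u^2/2 - 9*u) du = -8, giving area 8.
Total area = 189/8 + 8 = 253/8.

253/8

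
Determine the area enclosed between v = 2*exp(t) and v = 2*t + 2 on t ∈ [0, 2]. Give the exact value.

-10 + 2*exp(2)

On [0, 2], (2*exp(t)) - (2*t + 2) = -2*t + 2*exp(t) - 2 is ≥ 0 throughout, so the area is a single integral of |-2*t + 2*exp(t) - 2|.
∫[0,2] (-2*t + 2*exp(t) - 2) dt = -10 + 2*exp(2).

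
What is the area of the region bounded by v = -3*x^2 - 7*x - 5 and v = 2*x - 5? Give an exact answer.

27/2

Set the curves equal: -3*x^2 - 7*x - 5 = 2*x - 5, so -3*x^2 - 9*x = 0, which factors as -3*x*(x + 3) = 0. The curves meet at x = -3, 0.
On [-3, 0], v = -3*x^2 - 7*x - 5 is on top; that piece has area ∫[-3,0] (-3*x^2 - 9*x) dx = 27/2.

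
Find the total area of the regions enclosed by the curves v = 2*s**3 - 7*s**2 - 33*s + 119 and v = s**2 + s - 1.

Set the curves equal: 2*s**3 - 7*s**2 - 33*s + 119 = s**2 + s - 1, so 2*s**3 - 8*s**2 - 34*s + 120 = 0, which factors as 2*(s - 5)*(s - 3)*(s + 4) = 0. The curves meet at s = -4, 3, 5.
On [-4, 3], v = 2*s**3 - 7*s**2 - 33*s + 119 is on top; that piece has area ∫[-4,3] (2*s**3 - 8*s**2 - 34*s + 120) ds = 3773/6.
On [3, 5], v = s**2 + s - 1 is on top; that piece has area ∫[3,5] (-(2*s**3 - 8*s**2 - 34*s + 120)) ds = 64/3.
Total enclosed area = 3773/6 + 64/3 = 3901/6.

3901/6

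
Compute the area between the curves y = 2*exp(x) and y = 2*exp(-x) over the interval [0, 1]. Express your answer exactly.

On [0, 1], (2*exp(x)) - (2*exp(-x)) = 2*exp(x) - 2*exp(-x) is ≥ 0 throughout, so the area is a single integral of |2*exp(x) - 2*exp(-x)|.
∫[0,1] (2*exp(x) - 2*exp(-x)) dx = -4 + 2*exp(-1) + 2*exp(1).

-4 + 2*exp(-1) + 2*exp(1)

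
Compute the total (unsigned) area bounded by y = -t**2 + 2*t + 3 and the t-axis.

32/3

The curve meets the t-axis where -t**2 + 2*t + 3 = 0, i.e. -(t - 3)*(t + 1) = 0, at t = -1, 3.
On [-1, 3] the curve lies above the axis; ∫[-1,3] (-t**2 + 2*t + 3) dt = 32/3, giving area 32/3.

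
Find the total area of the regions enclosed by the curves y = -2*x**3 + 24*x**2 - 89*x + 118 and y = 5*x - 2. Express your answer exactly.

Set the curves equal: -2*x**3 + 24*x**2 - 89*x + 118 = 5*x - 2, so -2*x**3 + 24*x**2 - 94*x + 120 = 0, which factors as -2*(x - 5)*(x - 4)*(x - 3) = 0. The curves meet at x = 3, 4, 5.
On [3, 4], y = 5*x - 2 is on top; that piece has area ∫[3,4] (-(-2*x**3 + 24*x**2 - 94*x + 120)) dx = 1/2.
On [4, 5], y = -2*x**3 + 24*x**2 - 89*x + 118 is on top; that piece has area ∫[4,5] (-2*x**3 + 24*x**2 - 94*x + 120) dx = 1/2.
Total enclosed area = 1/2 + 1/2 = 1.

1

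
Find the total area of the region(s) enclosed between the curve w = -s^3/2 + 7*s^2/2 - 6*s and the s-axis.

The curve meets the s-axis where -s^3/2 + 7*s^2/2 - 6*s = 0, i.e. -s*(s - 4)*(s - 3)/2 = 0, at s = 0, 3, 4.
On [0, 3] the curve lies below the axis; ∫[0,3] (-s^3/2 + 7*s^2/2 - 6*s) ds = -45/8, giving area 45/8.
On [3, 4] the curve lies above the axis; ∫[3,4] (-s^3/2 + 7*s^2/2 - 6*s) ds = 7/24, giving area 7/24.
Total area = 45/8 + 7/24 = 71/12.

71/12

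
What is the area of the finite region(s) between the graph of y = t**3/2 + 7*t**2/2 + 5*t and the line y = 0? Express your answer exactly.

253/24

The curve meets the t-axis where t**3/2 + 7*t**2/2 + 5*t = 0, i.e. t*(t + 2)*(t + 5)/2 = 0, at t = -5, -2, 0.
On [-5, -2] the curve lies above the axis; ∫[-5,-2] (t**3/2 + 7*t**2/2 + 5*t) dt = 63/8, giving area 63/8.
On [-2, 0] the curve lies below the axis; ∫[-2,0] (t**3/2 + 7*t**2/2 + 5*t) dt = -8/3, giving area 8/3.
Total area = 63/8 + 8/3 = 253/24.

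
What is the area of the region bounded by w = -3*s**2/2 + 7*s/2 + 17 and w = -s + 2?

343/4

Set the curves equal: -3*s**2/2 + 7*s/2 + 17 = -s + 2, so -3*s**2/2 + 9*s/2 + 15 = 0, which factors as -3*(s - 5)*(s + 2)/2 = 0. The curves meet at s = -2, 5.
On [-2, 5], w = -3*s**2/2 + 7*s/2 + 17 is on top; that piece has area ∫[-2,5] (-3*s**2/2 + 9*s/2 + 15) ds = 343/4.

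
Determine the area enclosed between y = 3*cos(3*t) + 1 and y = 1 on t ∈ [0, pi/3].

2

The difference (3*cos(3*t) + 1) - (1) = 3*cos(3*t) changes sign at t = pi/6 inside [0, pi/3], so split the integral there.
∫[0,pi/6] (3*cos(3*t)) dt = 1.
∫[pi/6,pi/3] (3*cos(3*t)) dt = -1; the area of that piece is 1.
Total area = 1 + 1 = 2.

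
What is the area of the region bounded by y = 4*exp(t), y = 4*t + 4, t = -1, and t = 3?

On [-1, 3], (4*exp(t)) - (4*t + 4) = -4*t + 4*exp(t) - 4 is ≥ 0 throughout, so the area is a single integral of |-4*t + 4*exp(t) - 4|.
∫[-1,3] (-4*t + 4*exp(t) - 4) dt = -32 - 4*exp(-1) + 4*exp(3).

-32 - 4*exp(-1) + 4*exp(3)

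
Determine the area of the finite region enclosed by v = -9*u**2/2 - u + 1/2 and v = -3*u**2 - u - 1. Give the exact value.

Set the curves equal: -9*u**2/2 - u + 1/2 = -3*u**2 - u - 1, so -3*u**2/2 + 3/2 = 0, which factors as -3*(u - 1)*(u + 1)/2 = 0. The curves meet at u = -1, 1.
On [-1, 1], v = -9*u**2/2 - u + 1/2 is on top; that piece has area ∫[-1,1] (-3*u**2/2 + 3/2) du = 2.

2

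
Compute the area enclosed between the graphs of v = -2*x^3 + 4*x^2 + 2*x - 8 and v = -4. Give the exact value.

Set the curves equal: -2*x^3 + 4*x^2 + 2*x - 8 = -4, so -2*x^3 + 4*x^2 + 2*x - 4 = 0, which factors as -2*(x - 2)*(x - 1)*(x + 1) = 0. The curves meet at x = -1, 1, 2.
On [-1, 1], v = -4 is on top; that piece has area ∫[-1,1] (-(-2*x^3 + 4*x^2 + 2*x - 4)) dx = 16/3.
On [1, 2], v = -2*x^3 + 4*x^2 + 2*x - 8 is on top; that piece has area ∫[1,2] (-2*x^3 + 4*x^2 + 2*x - 4) dx = 5/6.
Total enclosed area = 16/3 + 5/6 = 37/6.

37/6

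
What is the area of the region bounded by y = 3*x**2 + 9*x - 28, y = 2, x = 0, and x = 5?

311/2

The difference (3*x**2 + 9*x - 28) - (2) = 3*x**2 + 9*x - 30 changes sign at x = 2 inside [0, 5], so split the integral there.
∫[0,2] (3*x**2 + 9*x - 30) dx = -34; the area of that piece is 34.
∫[2,5] (3*x**2 + 9*x - 30) dx = 243/2.
Total area = 34 + 243/2 = 311/2.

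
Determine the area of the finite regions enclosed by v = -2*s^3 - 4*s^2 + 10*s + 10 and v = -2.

253/6

Set the curves equal: -2*s^3 - 4*s^2 + 10*s + 10 = -2, so -2*s^3 - 4*s^2 + 10*s + 12 = 0, which factors as -2*(s - 2)*(s + 1)*(s + 3) = 0. The curves meet at s = -3, -1, 2.
On [-3, -1], v = -2 is on top; that piece has area ∫[-3,-1] (-(-2*s^3 - 4*s^2 + 10*s + 12)) ds = 32/3.
On [-1, 2], v = -2*s^3 - 4*s^2 + 10*s + 10 is on top; that piece has area ∫[-1,2] (-2*s^3 - 4*s^2 + 10*s + 12) ds = 63/2.
Total enclosed area = 32/3 + 63/2 = 253/6.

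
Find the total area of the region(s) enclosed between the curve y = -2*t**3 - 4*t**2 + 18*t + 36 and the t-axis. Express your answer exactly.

The curve meets the t-axis where -2*t**3 - 4*t**2 + 18*t + 36 = 0, i.e. -2*(t - 3)*(t + 2)*(t + 3) = 0, at t = -3, -2, 3.
On [-3, -2] the curve lies below the axis; ∫[-3,-2] (-2*t**3 - 4*t**2 + 18*t + 36) dt = -11/6, giving area 11/6.
On [-2, 3] the curve lies above the axis; ∫[-2,3] (-2*t**3 - 4*t**2 + 18*t + 36) dt = 875/6, giving area 875/6.
Total area = 11/6 + 875/6 = 443/3.

443/3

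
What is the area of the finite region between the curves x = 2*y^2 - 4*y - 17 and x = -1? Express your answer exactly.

Both boundary curves give x as a function of y, so integrate with respect to y. Setting them equal: 2*y^2 - 4*y - 16 = 0, i.e. 2*(y - 4)*(y + 2) = 0, so they meet at y = -2, 4.
For y in [-2, 4], x = 2*y^2 - 4*y - 17 is on the left; area = ∫[-2,4] (-(2*y^2 - 4*y - 16)) dy = 72.

72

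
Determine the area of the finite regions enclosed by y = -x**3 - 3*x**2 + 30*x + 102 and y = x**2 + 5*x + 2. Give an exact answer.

Set the curves equal: -x**3 - 3*x**2 + 30*x + 102 = x**2 + 5*x + 2, so -x**3 - 4*x**2 + 25*x + 100 = 0, which factors as -(x - 5)*(x + 4)*(x + 5) = 0. The curves meet at x = -5, -4, 5.
On [-5, -4], y = x**2 + 5*x + 2 is on top; that piece has area ∫[-5,-4] (-(-x**3 - 4*x**2 + 25*x + 100)) dx = 19/12.
On [-4, 5], y = -x**3 - 3*x**2 + 30*x + 102 is on top; that piece has area ∫[-4,5] (-x**3 - 4*x**2 + 25*x + 100) dx = 2673/4.
Total enclosed area = 19/12 + 2673/4 = 4019/6.

4019/6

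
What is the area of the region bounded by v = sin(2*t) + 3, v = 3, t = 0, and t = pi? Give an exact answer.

2

The difference (sin(2*t) + 3) - (3) = sin(2*t) changes sign at t = pi/2 inside [0, pi], so split the integral there.
∫[0,pi/2] (sin(2*t)) dt = 1.
∫[pi/2,pi] (sin(2*t)) dt = -1; the area of that piece is 1.
Total area = 1 + 1 = 2.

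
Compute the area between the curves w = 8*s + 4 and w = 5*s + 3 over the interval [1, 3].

On [1, 3], (8*s + 4) - (5*s + 3) = 3*s + 1 is ≥ 0 throughout, so the area is a single integral of |3*s + 1|.
∫[1,3] (3*s + 1) ds = 14.

14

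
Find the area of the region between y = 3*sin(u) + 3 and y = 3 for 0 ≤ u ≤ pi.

6

On [0, pi], (3*sin(u) + 3) - (3) = 3*sin(u) is ≥ 0 throughout, so the area is a single integral of |3*sin(u)|.
∫[0,pi] (3*sin(u)) du = 6.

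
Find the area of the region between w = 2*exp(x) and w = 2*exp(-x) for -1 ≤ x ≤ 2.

The difference (2*exp(x)) - (2*exp(-x)) = 2*exp(x) - 2*exp(-x) changes sign at x = 0 inside [-1, 2], so split the integral there.
∫[-1,0] (2*exp(x) - 2*exp(-x)) dx = -2*exp(1) - 2*exp(-1) + 4; the area of that piece is -4 + 2*exp(-1) + 2*exp(1).
∫[0,2] (2*exp(x) - 2*exp(-x)) dx = -4 + 2*exp(-2) + 2*exp(2).
Total area = (-4 + 2*exp(-1) + 2*exp(1)) + (-4 + 2*exp(-2) + 2*exp(2)) = -8 + 2*exp(-2) + 2*exp(-1) + 2*exp(1) + 2*exp(2).

-8 + 2*exp(-2) + 2*exp(-1) + 2*exp(1) + 2*exp(2)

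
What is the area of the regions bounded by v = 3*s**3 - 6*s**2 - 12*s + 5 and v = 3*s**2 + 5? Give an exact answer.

393/4

Set the curves equal: 3*s**3 - 6*s**2 - 12*s + 5 = 3*s**2 + 5, so 3*s**3 - 9*s**2 - 12*s = 0, which factors as 3*s*(s - 4)*(s + 1) = 0. The curves meet at s = -1, 0, 4.
On [-1, 0], v = 3*s**3 - 6*s**2 - 12*s + 5 is on top; that piece has area ∫[-1,0] (3*s**3 - 9*s**2 - 12*s) ds = 9/4.
On [0, 4], v = 3*s**2 + 5 is on top; that piece has area ∫[0,4] (-(3*s**3 - 9*s**2 - 12*s)) ds = 96.
Total enclosed area = 9/4 + 96 = 393/4.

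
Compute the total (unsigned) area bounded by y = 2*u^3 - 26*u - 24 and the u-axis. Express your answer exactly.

The curve meets the u-axis where 2*u^3 - 26*u - 24 = 0, i.e. 2*(u - 4)*(u + 1)*(u + 3) = 0, at u = -3, -1, 4.
On [-3, -1] the curve lies above the axis; ∫[-3,-1] (2*u^3 - 26*u - 24) du = 16, giving area 16.
On [-1, 4] the curve lies below the axis; ∫[-1,4] (2*u^3 - 26*u - 24) du = -375/2, giving area 375/2.
Total area = 16 + 375/2 = 407/2.

407/2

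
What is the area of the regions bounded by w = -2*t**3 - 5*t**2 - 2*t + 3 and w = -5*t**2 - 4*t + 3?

Set the curves equal: -2*t**3 - 5*t**2 - 2*t + 3 = -5*t**2 - 4*t + 3, so -2*t**3 + 2*t = 0, which factors as -2*t*(t - 1)*(t + 1) = 0. The curves meet at t = -1, 0, 1.
On [-1, 0], w = -5*t**2 - 4*t + 3 is on top; that piece has area ∫[-1,0] (-(-2*t**3 + 2*t)) dt = 1/2.
On [0, 1], w = -2*t**3 - 5*t**2 - 2*t + 3 is on top; that piece has area ∫[0,1] (-2*t**3 + 2*t) dt = 1/2.
Total enclosed area = 1/2 + 1/2 = 1.

1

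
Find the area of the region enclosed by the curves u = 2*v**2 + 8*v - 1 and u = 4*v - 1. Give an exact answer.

Both boundary curves give u as a function of v, so integrate with respect to v. Setting them equal: 2*v**2 + 4*v = 0, i.e. 2*v*(v + 2) = 0, so they meet at v = -2, 0.
For v in [-2, 0], u = 2*v**2 + 8*v - 1 is on the left; area = ∫[-2,0] (-(2*v**2 + 4*v)) dv = 8/3.

8/3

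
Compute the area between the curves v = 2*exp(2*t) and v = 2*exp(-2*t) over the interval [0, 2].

On [0, 2], (2*exp(2*t)) - (2*exp(-2*t)) = 2*exp(2*t) - 2*exp(-2*t) is ≥ 0 throughout, so the area is a single integral of |2*exp(2*t) - 2*exp(-2*t)|.
∫[0,2] (2*exp(2*t) - 2*exp(-2*t)) dt = -2 + exp(-4) + exp(4).

-2 + exp(-4) + exp(4)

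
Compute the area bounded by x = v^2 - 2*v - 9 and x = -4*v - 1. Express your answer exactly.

Both boundary curves give x as a function of v, so integrate with respect to v. Setting them equal: v^2 + 2*v - 8 = 0, i.e. (v - 2)*(v + 4) = 0, so they meet at v = -4, 2.
For v in [-4, 2], x = v^2 - 2*v - 9 is on the left; area = ∫[-4,2] (-(v^2 + 2*v - 8)) dv = 36.

36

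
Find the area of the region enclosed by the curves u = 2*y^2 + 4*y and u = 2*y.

Both boundary curves give u as a function of y, so integrate with respect to y. Setting them equal: 2*y^2 + 2*y = 0, i.e. 2*y*(y + 1) = 0, so they meet at y = -1, 0.
For y in [-1, 0], u = 2*y^2 + 4*y is on the left; area = ∫[-1,0] (-(2*y^2 + 2*y)) dy = 1/3.

1/3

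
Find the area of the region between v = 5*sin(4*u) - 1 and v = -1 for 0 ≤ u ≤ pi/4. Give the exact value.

On [0, pi/4], (5*sin(4*u) - 1) - (-1) = 5*sin(4*u) is ≥ 0 throughout, so the area is a single integral of |5*sin(4*u)|.
∫[0,pi/4] (5*sin(4*u)) du = 5/2.

5/2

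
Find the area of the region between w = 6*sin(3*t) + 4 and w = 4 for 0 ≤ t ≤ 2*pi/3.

8

The difference (6*sin(3*t) + 4) - (4) = 6*sin(3*t) changes sign at t = pi/3 inside [0, 2*pi/3], so split the integral there.
∫[0,pi/3] (6*sin(3*t)) dt = 4.
∫[pi/3,2*pi/3] (6*sin(3*t)) dt = -4; the area of that piece is 4.
Total area = 4 + 4 = 8.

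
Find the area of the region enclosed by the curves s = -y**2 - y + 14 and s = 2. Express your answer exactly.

Both boundary curves give s as a function of y, so integrate with respect to y. Setting them equal: -y**2 - y + 12 = 0, i.e. -(y - 3)*(y + 4) = 0, so they meet at y = -4, 3.
For y in [-4, 3], s = -y**2 - y + 14 is on the right; area = ∫[-4,3] (-y**2 - y + 12) dy = 343/6.

343/6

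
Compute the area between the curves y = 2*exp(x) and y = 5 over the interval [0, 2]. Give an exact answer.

The difference (2*exp(x)) - (5) = 2*exp(x) - 5 changes sign at x = log(5/2) inside [0, 2], so split the integral there.
∫[0,log(5/2)] (2*exp(x) - 5) dx = log(32/3125) + 3; the area of that piece is -3 + log(3125/32).
∫[log(5/2),2] (2*exp(x) - 5) dx = -15 - 5*log(2) + 5*log(5) + 2*exp(2).
Total area = (-3 + log(3125/32)) + (-15 - 5*log(2) + 5*log(5) + 2*exp(2)) = -18 - 10*log(2) + 2*exp(2) + 10*log(5).

-18 - 10*log(2) + 2*exp(2) + 10*log(5)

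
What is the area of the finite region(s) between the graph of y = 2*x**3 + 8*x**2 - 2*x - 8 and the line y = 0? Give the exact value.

The curve meets the x-axis where 2*x**3 + 8*x**2 - 2*x - 8 = 0, i.e. 2*(x - 1)*(x + 1)*(x + 4) = 0, at x = -4, -1, 1.
On [-4, -1] the curve lies above the axis; ∫[-4,-1] (2*x**3 + 8*x**2 - 2*x - 8) dx = 63/2, giving area 63/2.
On [-1, 1] the curve lies below the axis; ∫[-1,1] (2*x**3 + 8*x**2 - 2*x - 8) dx = -32/3, giving area 32/3.
Total area = 63/2 + 32/3 = 253/6.

253/6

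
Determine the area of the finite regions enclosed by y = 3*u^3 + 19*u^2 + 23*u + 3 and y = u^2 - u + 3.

24

Set the curves equal: 3*u^3 + 19*u^2 + 23*u + 3 = u^2 - u + 3, so 3*u^3 + 18*u^2 + 24*u = 0, which factors as 3*u*(u + 2)*(u + 4) = 0. The curves meet at u = -4, -2, 0.
On [-4, -2], y = 3*u^3 + 19*u^2 + 23*u + 3 is on top; that piece has area ∫[-4,-2] (3*u^3 + 18*u^2 + 24*u) du = 12.
On [-2, 0], y = u^2 - u + 3 is on top; that piece has area ∫[-2,0] (-(3*u^3 + 18*u^2 + 24*u)) du = 12.
Total enclosed area = 12 + 12 = 24.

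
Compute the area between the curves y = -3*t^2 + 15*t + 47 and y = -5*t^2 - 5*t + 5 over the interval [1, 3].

544/3

On [1, 3], (-3*t^2 + 15*t + 47) - (-5*t^2 - 5*t + 5) = 2*t^2 + 20*t + 42 is ≥ 0 throughout, so the area is a single integral of |2*t^2 + 20*t + 42|.
∫[1,3] (2*t^2 + 20*t + 42) dt = 544/3.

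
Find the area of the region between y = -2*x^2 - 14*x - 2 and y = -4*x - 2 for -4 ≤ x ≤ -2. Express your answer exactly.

68/3

On [-4, -2], (-2*x^2 - 14*x - 2) - (-4*x - 2) = -2*x^2 - 10*x is ≥ 0 throughout, so the area is a single integral of |-2*x^2 - 10*x|.
∫[-4,-2] (-2*x^2 - 10*x) dx = 68/3.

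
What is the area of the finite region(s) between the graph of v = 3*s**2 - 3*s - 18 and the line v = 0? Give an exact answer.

125/2

The curve meets the s-axis where 3*s**2 - 3*s - 18 = 0, i.e. 3*(s - 3)*(s + 2) = 0, at s = -2, 3.
On [-2, 3] the curve lies below the axis; ∫[-2,3] (3*s**2 - 3*s - 18) ds = -125/2, giving area 125/2.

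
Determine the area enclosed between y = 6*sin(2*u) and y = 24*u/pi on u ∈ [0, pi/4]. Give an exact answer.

On [0, pi/4], (6*sin(2*u)) - (24*u/pi) = -24*u/pi + 6*sin(2*u) is ≥ 0 throughout, so the area is a single integral of |-24*u/pi + 6*sin(2*u)|.
∫[0,pi/4] (-24*u/pi + 6*sin(2*u)) du = 3 - 3*pi/4.

3 - 3*pi/4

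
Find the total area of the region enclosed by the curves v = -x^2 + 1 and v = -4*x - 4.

Set the curves equal: -x^2 + 1 = -4*x - 4, so -x^2 + 4*x + 5 = 0, which factors as -(x - 5)*(x + 1) = 0. The curves meet at x = -1, 5.
On [-1, 5], v = -x^2 + 1 is on top; that piece has area ∫[-1,5] (-x^2 + 4*x + 5) dx = 36.

36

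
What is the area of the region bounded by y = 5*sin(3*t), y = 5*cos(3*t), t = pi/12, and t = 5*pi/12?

10*sqrt(2)/3

On [pi/12, 5*pi/12], (5*sin(3*t)) - (5*cos(3*t)) = 5*sin(3*t) - 5*cos(3*t) is ≥ 0 throughout, so the area is a single integral of |5*sin(3*t) - 5*cos(3*t)|.
∫[pi/12,5*pi/12] (5*sin(3*t) - 5*cos(3*t)) dt = 10*sqrt(2)/3.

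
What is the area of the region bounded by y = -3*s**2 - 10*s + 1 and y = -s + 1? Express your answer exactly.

Set the curves equal: -3*s**2 - 10*s + 1 = -s + 1, so -3*s**2 - 9*s = 0, which factors as -3*s*(s + 3) = 0. The curves meet at s = -3, 0.
On [-3, 0], y = -3*s**2 - 10*s + 1 is on top; that piece has area ∫[-3,0] (-3*s**2 - 9*s) ds = 27/2.

27/2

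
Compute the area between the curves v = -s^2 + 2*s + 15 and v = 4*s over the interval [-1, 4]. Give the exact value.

The difference (-s^2 + 2*s + 15) - (4*s) = -s^2 - 2*s + 15 changes sign at s = 3 inside [-1, 4], so split the integral there.
∫[-1,3] (-s^2 - 2*s + 15) ds = 128/3.
∫[3,4] (-s^2 - 2*s + 15) ds = -13/3; the area of that piece is 13/3.
Total area = 128/3 + 13/3 = 47.

47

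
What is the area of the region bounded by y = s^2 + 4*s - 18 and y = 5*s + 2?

243/2

Set the curves equal: s^2 + 4*s - 18 = 5*s + 2, so s^2 - s - 20 = 0, which factors as (s - 5)*(s + 4) = 0. The curves meet at s = -4, 5.
On [-4, 5], y = 5*s + 2 is on top; that piece has area ∫[-4,5] (-(s^2 - s - 20)) ds = 243/2.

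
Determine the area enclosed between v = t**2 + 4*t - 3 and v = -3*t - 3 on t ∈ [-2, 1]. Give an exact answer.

The difference (t**2 + 4*t - 3) - (-3*t - 3) = t**2 + 7*t changes sign at t = 0 inside [-2, 1], so split the integral there.
∫[-2,0] (t**2 + 7*t) dt = -34/3; the area of that piece is 34/3.
∫[0,1] (t**2 + 7*t) dt = 23/6.
Total area = 34/3 + 23/6 = 91/6.

91/6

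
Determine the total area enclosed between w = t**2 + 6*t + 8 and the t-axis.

The curve meets the t-axis where t**2 + 6*t + 8 = 0, i.e. (t + 2)*(t + 4) = 0, at t = -4, -2.
On [-4, -2] the curve lies below the axis; ∫[-4,-2] (t**2 + 6*t + 8) dt = -4/3, giving area 4/3.

4/3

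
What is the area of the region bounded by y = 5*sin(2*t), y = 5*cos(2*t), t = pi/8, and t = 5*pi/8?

5*sqrt(2)

On [pi/8, 5*pi/8], (5*sin(2*t)) - (5*cos(2*t)) = 5*sin(2*t) - 5*cos(2*t) is ≥ 0 throughout, so the area is a single integral of |5*sin(2*t) - 5*cos(2*t)|.
∫[pi/8,5*pi/8] (5*sin(2*t) - 5*cos(2*t)) dt = 5*sqrt(2).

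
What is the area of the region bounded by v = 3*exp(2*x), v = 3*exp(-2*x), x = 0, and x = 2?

On [0, 2], (3*exp(2*x)) - (3*exp(-2*x)) = 3*exp(2*x) - 3*exp(-2*x) is ≥ 0 throughout, so the area is a single integral of |3*exp(2*x) - 3*exp(-2*x)|.
∫[0,2] (3*exp(2*x) - 3*exp(-2*x)) dx = -3 + 3*exp(-4)/2 + 3*exp(4)/2.

-3 + 3*exp(-4)/2 + 3*exp(4)/2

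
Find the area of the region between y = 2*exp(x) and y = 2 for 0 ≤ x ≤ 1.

On [0, 1], (2*exp(x)) - (2) = 2*exp(x) - 2 is ≥ 0 throughout, so the area is a single integral of |2*exp(x) - 2|.
∫[0,1] (2*exp(x) - 2) dx = -4 + 2*exp(1).

-4 + 2*exp(1)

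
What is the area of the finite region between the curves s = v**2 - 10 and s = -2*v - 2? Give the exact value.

Both boundary curves give s as a function of v, so integrate with respect to v. Setting them equal: v**2 + 2*v - 8 = 0, i.e. (v - 2)*(v + 4) = 0, so they meet at v = -4, 2.
For v in [-4, 2], s = v**2 - 10 is on the left; area = ∫[-4,2] (-(v**2 + 2*v - 8)) dv = 36.

36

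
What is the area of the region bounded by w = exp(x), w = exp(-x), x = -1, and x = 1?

The difference (exp(x)) - (exp(-x)) = exp(x) - exp(-x) changes sign at x = 0 inside [-1, 1], so split the integral there.
∫[-1,0] (exp(x) - exp(-x)) dx = -exp(1) - exp(-1) + 2; the area of that piece is -2 + exp(-1) + exp(1).
∫[0,1] (exp(x) - exp(-x)) dx = -2 + exp(-1) + exp(1).
Total area = (-2 + exp(-1) + exp(1)) + (-2 + exp(-1) + exp(1)) = -4 + 2*exp(-1) + 2*exp(1).

-4 + 2*exp(-1) + 2*exp(1)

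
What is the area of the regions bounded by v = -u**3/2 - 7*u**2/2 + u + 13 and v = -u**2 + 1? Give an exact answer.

443/12

Set the curves equal: -u**3/2 - 7*u**2/2 + u + 13 = -u**2 + 1, so -u**3/2 - 5*u**2/2 + u + 12 = 0, which factors as -(u - 2)*(u + 3)*(u + 4)/2 = 0. The curves meet at u = -4, -3, 2.
On [-4, -3], v = -u**2 + 1 is on top; that piece has area ∫[-4,-3] (-(-u**3/2 - 5*u**2/2 + u + 12)) du = 11/24.
On [-3, 2], v = -u**3/2 - 7*u**2/2 + u + 13 is on top; that piece has area ∫[-3,2] (-u**3/2 - 5*u**2/2 + u + 12) du = 875/24.
Total enclosed area = 11/24 + 875/24 = 443/12.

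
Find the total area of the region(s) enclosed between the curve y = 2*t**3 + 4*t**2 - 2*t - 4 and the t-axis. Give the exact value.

37/6

The curve meets the t-axis where 2*t**3 + 4*t**2 - 2*t - 4 = 0, i.e. 2*(t - 1)*(t + 1)*(t + 2) = 0, at t = -2, -1, 1.
On [-2, -1] the curve lies above the axis; ∫[-2,-1] (2*t**3 + 4*t**2 - 2*t - 4) dt = 5/6, giving area 5/6.
On [-1, 1] the curve lies below the axis; ∫[-1,1] (2*t**3 + 4*t**2 - 2*t - 4) dt = -16/3, giving area 16/3.
Total area = 5/6 + 16/3 = 37/6.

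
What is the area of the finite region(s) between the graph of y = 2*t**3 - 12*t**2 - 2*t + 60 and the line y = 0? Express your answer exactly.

407/2

The curve meets the t-axis where 2*t**3 - 12*t**2 - 2*t + 60 = 0, i.e. 2*(t - 5)*(t - 3)*(t + 2) = 0, at t = -2, 3, 5.
On [-2, 3] the curve lies above the axis; ∫[-2,3] (2*t**3 - 12*t**2 - 2*t + 60) dt = 375/2, giving area 375/2.
On [3, 5] the curve lies below the axis; ∫[3,5] (2*t**3 - 12*t**2 - 2*t + 60) dt = -16, giving area 16.
Total area = 375/2 + 16 = 407/2.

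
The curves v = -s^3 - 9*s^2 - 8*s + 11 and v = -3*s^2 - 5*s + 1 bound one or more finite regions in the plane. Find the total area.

Set the curves equal: -s^3 - 9*s^2 - 8*s + 11 = -3*s^2 - 5*s + 1, so -s^3 - 6*s^2 - 3*s + 10 = 0, which factors as -(s - 1)*(s + 2)*(s + 5) = 0. The curves meet at s = -5, -2, 1.
On [-5, -2], v = -3*s^2 - 5*s + 1 is on top; that piece has area ∫[-5,-2] (-(-s^3 - 6*s^2 - 3*s + 10)) ds = 81/4.
On [-2, 1], v = -s^3 - 9*s^2 - 8*s + 11 is on top; that piece has area ∫[-2,1] (-s^3 - 6*s^2 - 3*s + 10) ds = 81/4.
Total enclosed area = 81/4 + 81/4 = 81/2.

81/2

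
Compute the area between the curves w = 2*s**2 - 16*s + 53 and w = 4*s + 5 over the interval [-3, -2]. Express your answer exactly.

On [-3, -2], (2*s**2 - 16*s + 53) - (4*s + 5) = 2*s**2 - 20*s + 48 is ≥ 0 throughout, so the area is a single integral of |2*s**2 - 20*s + 48|.
∫[-3,-2] (2*s**2 - 20*s + 48) ds = 332/3.

332/3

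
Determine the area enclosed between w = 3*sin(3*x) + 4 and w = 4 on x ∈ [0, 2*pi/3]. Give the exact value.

4

The difference (3*sin(3*x) + 4) - (4) = 3*sin(3*x) changes sign at x = pi/3 inside [0, 2*pi/3], so split the integral there.
∫[0,pi/3] (3*sin(3*x)) dx = 2.
∫[pi/3,2*pi/3] (3*sin(3*x)) dx = -2; the area of that piece is 2.
Total area = 2 + 2 = 4.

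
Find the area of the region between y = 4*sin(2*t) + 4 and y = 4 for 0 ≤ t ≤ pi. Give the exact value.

The difference (4*sin(2*t) + 4) - (4) = 4*sin(2*t) changes sign at t = pi/2 inside [0, pi], so split the integral there.
∫[0,pi/2] (4*sin(2*t)) dt = 4.
∫[pi/2,pi] (4*sin(2*t)) dt = -4; the area of that piece is 4.
Total area = 4 + 4 = 8.

8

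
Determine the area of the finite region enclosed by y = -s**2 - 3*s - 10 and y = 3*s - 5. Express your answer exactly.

32/3

Set the curves equal: -s**2 - 3*s - 10 = 3*s - 5, so -s**2 - 6*s - 5 = 0, which factors as -(s + 1)*(s + 5) = 0. The curves meet at s = -5, -1.
On [-5, -1], y = -s**2 - 3*s - 10 is on top; that piece has area ∫[-5,-1] (-s**2 - 6*s - 5) ds = 32/3.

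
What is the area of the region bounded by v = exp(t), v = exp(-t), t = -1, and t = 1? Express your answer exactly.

-4 + 2*exp(-1) + 2*exp(1)

The difference (exp(t)) - (exp(-t)) = exp(t) - exp(-t) changes sign at t = 0 inside [-1, 1], so split the integral there.
∫[-1,0] (exp(t) - exp(-t)) dt = -exp(1) - exp(-1) + 2; the area of that piece is -2 + exp(-1) + exp(1).
∫[0,1] (exp(t) - exp(-t)) dt = -2 + exp(-1) + exp(1).
Total area = (-2 + exp(-1) + exp(1)) + (-2 + exp(-1) + exp(1)) = -4 + 2*exp(-1) + 2*exp(1).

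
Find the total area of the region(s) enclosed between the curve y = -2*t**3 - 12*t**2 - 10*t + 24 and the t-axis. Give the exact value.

The curve meets the t-axis where -2*t**3 - 12*t**2 - 10*t + 24 = 0, i.e. -2*(t - 1)*(t + 3)*(t + 4) = 0, at t = -4, -3, 1.
On [-4, -3] the curve lies below the axis; ∫[-4,-3] (-2*t**3 - 12*t**2 - 10*t + 24) dt = -3/2, giving area 3/2.
On [-3, 1] the curve lies above the axis; ∫[-3,1] (-2*t**3 - 12*t**2 - 10*t + 24) dt = 64, giving area 64.
Total area = 3/2 + 64 = 131/2.

131/2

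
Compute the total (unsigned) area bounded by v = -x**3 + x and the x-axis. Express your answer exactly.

1/2

The curve meets the x-axis where -x**3 + x = 0, i.e. -x*(x - 1)*(x + 1) = 0, at x = -1, 0, 1.
On [-1, 0] the curve lies below the axis; ∫[-1,0] (-x**3 + x) dx = -1/4, giving area 1/4.
On [0, 1] the curve lies above the axis; ∫[0,1] (-x**3 + x) dx = 1/4, giving area 1/4.
Total area = 1/4 + 1/4 = 1/2.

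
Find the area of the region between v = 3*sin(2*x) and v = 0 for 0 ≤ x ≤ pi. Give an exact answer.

6

The difference (3*sin(2*x)) - (0) = 3*sin(2*x) changes sign at x = pi/2 inside [0, pi], so split the integral there.
∫[0,pi/2] (3*sin(2*x)) dx = 3.
∫[pi/2,pi] (3*sin(2*x)) dx = -3; the area of that piece is 3.
Total area = 3 + 3 = 6.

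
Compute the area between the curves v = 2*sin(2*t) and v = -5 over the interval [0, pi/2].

On [0, pi/2], (2*sin(2*t)) - (-5) = 2*sin(2*t) + 5 is ≥ 0 throughout, so the area is a single integral of |2*sin(2*t) + 5|.
∫[0,pi/2] (2*sin(2*t) + 5) dt = 2 + 5*pi/2.

2 + 5*pi/2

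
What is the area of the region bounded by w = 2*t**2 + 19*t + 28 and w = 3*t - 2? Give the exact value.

Set the curves equal: 2*t**2 + 19*t + 28 = 3*t - 2, so 2*t**2 + 16*t + 30 = 0, which factors as 2*(t + 3)*(t + 5) = 0. The curves meet at t = -5, -3.
On [-5, -3], w = 3*t - 2 is on top; that piece has area ∫[-5,-3] (-(2*t**2 + 16*t + 30)) dt = 8/3.

8/3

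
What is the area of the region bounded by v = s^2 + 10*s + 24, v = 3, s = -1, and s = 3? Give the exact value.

400/3

On [-1, 3], (s^2 + 10*s + 24) - (3) = s^2 + 10*s + 21 is ≥ 0 throughout, so the area is a single integral of |s^2 + 10*s + 21|.
∫[-1,3] (s^2 + 10*s + 21) ds = 400/3.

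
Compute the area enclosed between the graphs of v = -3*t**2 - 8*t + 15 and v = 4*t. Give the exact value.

108

Set the curves equal: -3*t**2 - 8*t + 15 = 4*t, so -3*t**2 - 12*t + 15 = 0, which factors as -3*(t - 1)*(t + 5) = 0. The curves meet at t = -5, 1.
On [-5, 1], v = -3*t**2 - 8*t + 15 is on top; that piece has area ∫[-5,1] (-3*t**2 - 12*t + 15) dt = 108.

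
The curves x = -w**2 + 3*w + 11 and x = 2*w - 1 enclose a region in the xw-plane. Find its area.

Both boundary curves give x as a function of w, so integrate with respect to w. Setting them equal: -w**2 + w + 12 = 0, i.e. -(w - 4)*(w + 3) = 0, so they meet at w = -3, 4.
For w in [-3, 4], x = -w**2 + 3*w + 11 is on the right; area = ∫[-3,4] (-w**2 + w + 12) dw = 343/6.

343/6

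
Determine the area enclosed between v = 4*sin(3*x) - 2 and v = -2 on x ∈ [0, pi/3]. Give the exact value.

8/3

On [0, pi/3], (4*sin(3*x) - 2) - (-2) = 4*sin(3*x) is ≥ 0 throughout, so the area is a single integral of |4*sin(3*x)|.
∫[0,pi/3] (4*sin(3*x)) dx = 8/3.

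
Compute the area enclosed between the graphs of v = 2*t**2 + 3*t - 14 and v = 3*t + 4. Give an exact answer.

Set the curves equal: 2*t**2 + 3*t - 14 = 3*t + 4, so 2*t**2 - 18 = 0, which factors as 2*(t - 3)*(t + 3) = 0. The curves meet at t = -3, 3.
On [-3, 3], v = 3*t + 4 is on top; that piece has area ∫[-3,3] (-(2*t**2 - 18)) dt = 72.

72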